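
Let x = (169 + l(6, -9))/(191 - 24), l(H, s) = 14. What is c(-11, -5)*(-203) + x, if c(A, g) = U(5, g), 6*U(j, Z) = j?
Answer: -168407/1002 ≈ -168.07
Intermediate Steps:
U(j, Z) = j/6
c(A, g) = ⅚ (c(A, g) = (⅙)*5 = ⅚)
x = 183/167 (x = (169 + 14)/(191 - 24) = 183/167 ≈ 1.0958)
c(-11, -5)*(-203) + x = (⅚)*(-203) + 183/167 = -1015/6 + 183/167 = -168407/1002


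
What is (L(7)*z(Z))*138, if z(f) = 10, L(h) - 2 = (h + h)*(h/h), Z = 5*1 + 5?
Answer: 22080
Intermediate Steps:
Z = 10 (Z = 5 + 5 = 10)
L(h) = 2 + 2*h (L(h) = 2 + (h + h)*(h/h) = 2 + (2*h)*1 = 2 + 2*h)
(L(7)*z(Z))*138 = ((2 + 2*7)*10)*138 = ((2 + 14)*10)*138 = (16*10)*138 = 160*138 = 22080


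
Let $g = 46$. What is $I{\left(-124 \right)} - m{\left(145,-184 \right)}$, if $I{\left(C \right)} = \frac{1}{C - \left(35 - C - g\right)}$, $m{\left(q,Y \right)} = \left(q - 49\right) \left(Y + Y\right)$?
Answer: $\frac{8372735}{237} \approx 35328.0$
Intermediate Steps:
$m{\left(q,Y \right)} = 2 Y \left(-49 + q\right)$ ($m{\left(q,Y \right)} = \left(-49 + q\right) 2 Y = 2 Y \left(-49 + q\right)$)
$I{\left(C \right)} = \frac{1}{11 + 2 C}$ ($I{\left(C \right)} = \frac{1}{C + \left(\left(C + 46\right) - 35\right)} = \frac{1}{C + \left(\left(46 + C\right) - 35\right)} = \frac{1}{C + \left(11 + C\right)} = \frac{1}{11 + 2 C}$)
$I{\left(-124 \right)} - m{\left(145,-184 \right)} = \frac{1}{11 + 2 \left(-124\right)} - 2 \left(-184\right) \left(-49 + 145\right) = \frac{1}{11 - 248} - 2 \left(-184\right) 96 = \frac{1}{-237} - -35328 = - \frac{1}{237} + 35328 = \frac{8372735}{237}$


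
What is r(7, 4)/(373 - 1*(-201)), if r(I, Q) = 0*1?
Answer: 0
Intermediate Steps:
r(I, Q) = 0
r(7, 4)/(373 - 1*(-201)) = 0/(373 - 1*(-201)) = 0/(373 + 201) = 0/574 = 0*(1/574) = 0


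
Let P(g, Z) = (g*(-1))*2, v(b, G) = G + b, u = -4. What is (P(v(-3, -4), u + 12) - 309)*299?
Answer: -88205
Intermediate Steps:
P(g, Z) = -2*g (P(g, Z) = -g*2 = -2*g)
(P(v(-3, -4), u + 12) - 309)*299 = (-2*(-4 - 3) - 309)*299 = (-2*(-7) - 309)*299 = (14 - 309)*299 = -295*299 = -88205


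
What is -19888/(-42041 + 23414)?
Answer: 19888/18627 ≈ 1.0677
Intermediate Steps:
-19888/(-42041 + 23414) = -19888/(-18627) = -19888*(-1/18627) = 19888/18627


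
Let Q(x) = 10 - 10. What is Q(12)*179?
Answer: 0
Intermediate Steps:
Q(x) = 0
Q(12)*179 = 0*179 = 0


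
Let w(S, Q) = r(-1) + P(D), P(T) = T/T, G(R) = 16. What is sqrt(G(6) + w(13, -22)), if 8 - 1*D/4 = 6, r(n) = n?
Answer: 4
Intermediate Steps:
D = 8 (D = 32 - 4*6 = 32 - 24 = 8)
P(T) = 1
w(S, Q) = 0 (w(S, Q) = -1 + 1 = 0)
sqrt(G(6) + w(13, -22)) = sqrt(16 + 0) = sqrt(16) = 4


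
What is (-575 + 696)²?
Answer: 14641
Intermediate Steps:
(-575 + 696)² = 121² = 14641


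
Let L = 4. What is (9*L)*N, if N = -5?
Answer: -180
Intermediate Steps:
(9*L)*N = (9*4)*(-5) = 36*(-5) = -180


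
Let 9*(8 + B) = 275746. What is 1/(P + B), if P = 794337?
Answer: 9/7424707 ≈ 1.2122e-6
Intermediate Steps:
B = 275674/9 (B = -8 + (1/9)*275746 = -8 + 275746/9 = 275674/9 ≈ 30630.)
1/(P + B) = 1/(794337 + 275674/9) = 1/(7424707/9) = 9/7424707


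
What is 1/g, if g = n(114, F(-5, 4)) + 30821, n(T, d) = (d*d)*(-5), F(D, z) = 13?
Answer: 1/29976 ≈ 3.3360e-5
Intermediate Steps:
n(T, d) = -5*d² (n(T, d) = d²*(-5) = -5*d²)
g = 29976 (g = -5*13² + 30821 = -5*169 + 30821 = -845 + 30821 = 29976)
1/g = 1/29976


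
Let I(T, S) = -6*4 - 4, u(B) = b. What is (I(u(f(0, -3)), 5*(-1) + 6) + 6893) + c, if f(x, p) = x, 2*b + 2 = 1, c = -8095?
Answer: -1230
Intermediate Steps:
b = -1/2 (b = -1 + (1/2)*1 = -1 + 1/2 = -1/2 ≈ -0.50000)
u(B) = -1/2
I(T, S) = -28 (I(T, S) = -24 - 4 = -28)
(I(u(f(0, -3)), 5*(-1) + 6) + 6893) + c = (-28 + 6893) - 8095 = 6865 - 8095 = -1230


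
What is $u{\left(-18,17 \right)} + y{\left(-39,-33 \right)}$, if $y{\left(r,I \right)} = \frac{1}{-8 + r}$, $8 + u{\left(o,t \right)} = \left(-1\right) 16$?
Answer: $- \frac{1129}{47} \approx -24.021$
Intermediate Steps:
$u{\left(o,t \right)} = -24$ ($u{\left(o,t \right)} = -8 - 16 = -24$)
$u{\left(-18,17 \right)} + y{\left(-39,-33 \right)} = -24 + \frac{1}{-8 - 39} = -24 + \frac{1}{-47} = -24 - \frac{1}{47} = - \frac{1129}{47}$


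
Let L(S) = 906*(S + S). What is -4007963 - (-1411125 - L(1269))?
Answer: -297410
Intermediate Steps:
L(S) = 1812*S (L(S) = 906*(2*S) = 1812*S)
-4007963 - (-1411125 - L(1269)) = -4007963 - (-1411125 - 1812*1269) = -4007963 - (-1411125 - 1*2299428) = -4007963 - (-1411125 - 2299428) = -4007963 - 1*(-3710553) = -4007963 + 3710553 = -297410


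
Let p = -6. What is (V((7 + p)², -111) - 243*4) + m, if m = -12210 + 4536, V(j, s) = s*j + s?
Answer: -8868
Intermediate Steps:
V(j, s) = s + j*s (V(j, s) = j*s + s = s + j*s)
m = -7674
(V((7 + p)², -111) - 243*4) + m = (-111*(1 + (7 - 6)²) - 243*4) - 7674 = (-111*(1 + 1²) - 972) - 7674 = (-111*(1 + 1) - 972) - 7674 = (-111*2 - 972) - 7674 = (-222 - 972) - 7674 = -1194 - 7674 = -8868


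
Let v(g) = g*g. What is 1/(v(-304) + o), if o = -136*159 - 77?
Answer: 1/70715 ≈ 1.4141e-5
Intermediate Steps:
o = -21701 (o = -21624 - 77 = -21701)
v(g) = g²
1/(v(-304) + o) = 1/((-304)² - 21701) = 1/(92416 - 21701) = 1/70715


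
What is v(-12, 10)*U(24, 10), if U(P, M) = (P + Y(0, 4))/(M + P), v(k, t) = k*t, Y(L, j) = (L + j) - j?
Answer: -1440/17 ≈ -84.706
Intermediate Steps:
Y(L, j) = L
U(P, M) = P/(M + P) (U(P, M) = (P + 0)/(M + P) = P/(M + P))
v(-12, 10)*U(24, 10) = (-12*10)*(24/(10 + 24)) = -2880/34 = -120*12/17 = -1440/17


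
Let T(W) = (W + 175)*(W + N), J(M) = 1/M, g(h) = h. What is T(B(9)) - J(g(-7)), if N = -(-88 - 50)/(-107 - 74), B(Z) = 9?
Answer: 1920589/1267 ≈ 1515.9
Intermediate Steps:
N = -138/181 (N = -(-138)/(-181) = -(-138)*(-1)/181 = -1*138/181 = -138/181 ≈ -0.76243)
T(W) = (175 + W)*(-138/181 + W) (T(W) = (W + 175)*(W - 138/181) = (175 + W)*(-138/181 + W))
T(B(9)) - J(g(-7)) = (-24150/181 + 9² + (31537/181)*9) - 1/(-7) = (-24150/181 + 81 + 283833/181) - 1*(-⅐) = 274344/181 + ⅐ = 1920589/1267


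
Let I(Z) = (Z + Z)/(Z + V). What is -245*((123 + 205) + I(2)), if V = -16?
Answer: -80290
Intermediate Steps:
I(Z) = 2*Z/(-16 + Z) (I(Z) = (Z + Z)/(Z - 16) = (2*Z)/(-16 + Z) = 2*Z/(-16 + Z))
-245*((123 + 205) + I(2)) = -245*((123 + 205) + 2*2/(-16 + 2)) = -245*(328 + 2*2/(-14)) = -245*(328 + 2*2*(-1/14)) = -245*(328 - 2/7) = -245*2294/7 = -80290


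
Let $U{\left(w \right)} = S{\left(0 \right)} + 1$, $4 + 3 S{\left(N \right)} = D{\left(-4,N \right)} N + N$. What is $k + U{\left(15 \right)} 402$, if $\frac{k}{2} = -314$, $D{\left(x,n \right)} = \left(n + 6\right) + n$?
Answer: $-762$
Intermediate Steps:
$D{\left(x,n \right)} = 6 + 2 n$ ($D{\left(x,n \right)} = \left(6 + n\right) + n = 6 + 2 n$)
$S{\left(N \right)} = - \frac{4}{3} + \frac{N}{3} + \frac{N \left(6 + 2 N\right)}{3}$ ($S{\left(N \right)} = - \frac{4}{3} + \frac{\left(6 + 2 N\right) N + N}{3} = - \frac{4}{3} + \frac{N \left(6 + 2 N\right) + N}{3} = - \frac{4}{3} + \frac{N + N \left(6 + 2 N\right)}{3} = - \frac{4}{3} + \left(\frac{N}{3} + \frac{N \left(6 + 2 N\right)}{3}\right) = - \frac{4}{3} + \frac{N}{3} + \frac{N \left(6 + 2 N\right)}{3}$)
$k = -628$ ($k = 2 \left(-314\right) = -628$)
$U{\left(w \right)} = - \frac{1}{3}$ ($U{\left(w \right)} = \left(- \frac{4}{3} + \frac{1}{3} \cdot 0 + \frac{2}{3} \cdot 0 \left(3 + 0\right)\right) + 1 = \left(- \frac{4}{3} + 0 + \frac{2}{3} \cdot 0 \cdot 3\right) + 1 = \left(- \frac{4}{3} + 0 + 0\right) + 1 = - \frac{4}{3} + 1 = - \frac{1}{3}$)
$k + U{\left(15 \right)} 402 = -628 - 134 = -762$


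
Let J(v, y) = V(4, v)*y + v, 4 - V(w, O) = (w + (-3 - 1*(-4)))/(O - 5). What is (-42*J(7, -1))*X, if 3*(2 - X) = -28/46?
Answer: -11704/23 ≈ -508.87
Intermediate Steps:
X = 152/69 (X = 2 - (-28)/(3*46) = 2 - ⅓*(-14/23) = 2 + 14/69 = 152/69 ≈ 2.2029)
V(w, O) = 4 - (1 + w)/(-5 + O) (V(w, O) = 4 - (w + (-3 - 1*(-4)))/(O - 5) = 4 - (w + (-3 + 4))/(-5 + O) = 4 - (w + 1)/(-5 + O) = 4 - (1 + w)/(-5 + O))
J(v, y) = v + y*(-25 + 4*v)/(-5 + v) (J(v, y) = ((-21 - 1*4 + 4*v)/(-5 + v))*y + v = ((-21 - 4 + 4*v)/(-5 + v))*y + v = ((-25 + 4*v)/(-5 + v))*y + v = y*(-25 + 4*v)/(-5 + v) + v = v + y*(-25 + 4*v)/(-5 + v))
(-42*J(7, -1))*X = -42*(7*(-5 + 7) - (-25 + 4*7))/(-5 + 7)*(152/69) = -42*(7*2 - (-25 + 28))/2*(152/69) = -21*(14 - 1*3)*(152/69) = -21*(14 - 3)*(152/69) = -21*11*(152/69) = -42*11/2*(152/69) = -231*152/69 = -11704/23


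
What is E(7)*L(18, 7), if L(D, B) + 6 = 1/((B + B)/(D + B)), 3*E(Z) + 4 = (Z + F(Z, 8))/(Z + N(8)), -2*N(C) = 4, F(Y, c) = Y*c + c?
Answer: -1003/70 ≈ -14.329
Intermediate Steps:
F(Y, c) = c + Y*c
N(C) = -2 (N(C) = -½*4 = -2)
E(Z) = -4/3 + (8 + 9*Z)/(3*(-2 + Z)) (E(Z) = -4/3 + ((Z + 8*(1 + Z))/(Z - 2))/3 = -4/3 + ((Z + (8 + 8*Z))/(-2 + Z))/3 = -4/3 + ((8 + 9*Z)/(-2 + Z))/3 = -4/3 + (8 + 9*Z)/(3*(-2 + Z)))
L(D, B) = -6 + (B + D)/(2*B) (L(D, B) = -6 + 1/((B + B)/(D + B)) = -6 + 1/((2*B)/(B + D)) = -6 + 1/(2*B/(B + D)) = -6 + (B + D)/(2*B))
E(7)*L(18, 7) = ((16 + 5*7)/(3*(-2 + 7)))*((½)*(18 - 11*7)/7) = ((⅓)*(16 + 35)/5)*((½)*(⅐)*(18 - 77)) = ((⅓)*(⅕)*51)*((½)*(⅐)*(-59)) = (17/5)*(-59/14) = -1003/70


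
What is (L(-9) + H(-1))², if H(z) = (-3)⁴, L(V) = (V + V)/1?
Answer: 3969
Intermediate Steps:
L(V) = 2*V (L(V) = (2*V)*1 = 2*V)
H(z) = 81
(L(-9) + H(-1))² = (2*(-9) + 81)² = (-18 + 81)² = 63² = 3969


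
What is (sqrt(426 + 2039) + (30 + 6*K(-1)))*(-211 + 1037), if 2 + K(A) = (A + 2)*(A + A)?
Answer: 4956 + 826*sqrt(2465) ≈ 45966.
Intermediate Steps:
K(A) = -2 + 2*A*(2 + A) (K(A) = -2 + (A + 2)*(A + A) = -2 + (2 + A)*(2*A) = -2 + 2*A*(2 + A))
(sqrt(426 + 2039) + (30 + 6*K(-1)))*(-211 + 1037) = (sqrt(426 + 2039) + (30 + 6*(-2 + 2*(-1)**2 + 4*(-1))))*(-211 + 1037) = (sqrt(2465) + (30 + 6*(-2 + 2*1 - 4)))*826 = (sqrt(2465) + (30 + 6*(-2 + 2 - 4)))*826 = (sqrt(2465) + (30 + 6*(-4)))*826 = (sqrt(2465) + (30 - 24))*826 = (sqrt(2465) + 6)*826 = (6 + sqrt(2465))*826 = 4956 + 826*sqrt(2465)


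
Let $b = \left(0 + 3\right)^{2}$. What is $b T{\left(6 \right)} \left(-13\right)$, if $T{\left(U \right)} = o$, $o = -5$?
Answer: $585$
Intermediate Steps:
$T{\left(U \right)} = -5$
$b = 9$ ($b = 3^{2} = 9$)
$b T{\left(6 \right)} \left(-13\right) = 9 \left(-5\right) \left(-13\right) = \left(-45\right) \left(-13\right) = 585$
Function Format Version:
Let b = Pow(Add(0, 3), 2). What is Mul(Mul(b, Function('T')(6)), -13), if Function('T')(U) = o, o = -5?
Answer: 585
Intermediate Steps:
Function('T')(U) = -5
b = 9 (b = Pow(3, 2) = 9)
Mul(Mul(b, Function('T')(6)), -13) = Mul(Mul(9, -5), -13) = Mul(-45, -13) = 585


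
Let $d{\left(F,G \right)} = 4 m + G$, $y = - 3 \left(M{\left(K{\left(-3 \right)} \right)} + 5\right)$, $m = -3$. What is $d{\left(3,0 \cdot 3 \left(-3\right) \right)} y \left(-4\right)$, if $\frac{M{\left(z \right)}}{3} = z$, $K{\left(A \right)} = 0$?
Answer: $-720$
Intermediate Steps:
$M{\left(z \right)} = 3 z$
$y = -15$ ($y = - 3 \left(3 \cdot 0 + 5\right) = - 3 \left(0 + 5\right) = \left(-3\right) 5 = -15$)
$d{\left(F,G \right)} = -12 + G$ ($d{\left(F,G \right)} = 4 \left(-3\right) + G = -12 + G$)
$d{\left(3,0 \cdot 3 \left(-3\right) \right)} y \left(-4\right) = \left(-12 + 0 \cdot 3 \left(-3\right)\right) \left(-15\right) \left(-4\right) = \left(-12 + 0 \left(-3\right)\right) \left(-15\right) \left(-4\right) = \left(-12 + 0\right) \left(-15\right) \left(-4\right) = \left(-12\right) \left(-15\right) \left(-4\right) = 180 \left(-4\right) = -720$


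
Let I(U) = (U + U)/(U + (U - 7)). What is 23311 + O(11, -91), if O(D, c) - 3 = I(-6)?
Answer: 442978/19 ≈ 23315.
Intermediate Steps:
I(U) = 2*U/(-7 + 2*U) (I(U) = (2*U)/(U + (-7 + U)) = (2*U)/(-7 + 2*U) = 2*U/(-7 + 2*U))
O(D, c) = 69/19 (O(D, c) = 3 + 2*(-6)/(-7 + 2*(-6)) = 3 + 2*(-6)/(-7 - 12) = 3 + 2*(-6)/(-19) = 3 + 2*(-6)*(-1/19) = 3 + 12/19 = 69/19)
23311 + O(11, -91) = 23311 + 69/19 = 442978/19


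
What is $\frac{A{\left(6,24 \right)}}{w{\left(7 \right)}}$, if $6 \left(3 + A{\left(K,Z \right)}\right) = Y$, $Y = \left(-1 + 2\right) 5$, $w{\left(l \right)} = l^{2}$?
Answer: $- \frac{13}{294} \approx -0.044218$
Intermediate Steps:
$Y = 5$ ($Y = 1 \cdot 5 = 5$)
$A{\left(K,Z \right)} = - \frac{13}{6}$ ($A{\left(K,Z \right)} = -3 + \frac{1}{6} \cdot 5 = -3 + \frac{5}{6} = - \frac{13}{6}$)
$\frac{A{\left(6,24 \right)}}{w{\left(7 \right)}} = - \frac{13}{6 \cdot 7^{2}} = - \frac{13}{6 \cdot 49} = \left(- \frac{13}{6}\right) \frac{1}{49} = - \frac{13}{294}$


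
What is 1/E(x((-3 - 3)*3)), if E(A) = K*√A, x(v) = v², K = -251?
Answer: -1/4518 ≈ -0.00022134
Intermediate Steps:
E(A) = -251*√A
1/E(x((-3 - 3)*3)) = 1/(-251*√(((-3 - 3)*3)²)) = 1/(-251*√((-6*3)²)) = 1/(-251*√((-18)²)) = 1/(-251*√324) = 1/(-251*18) = 1/(-4518) = -1/4518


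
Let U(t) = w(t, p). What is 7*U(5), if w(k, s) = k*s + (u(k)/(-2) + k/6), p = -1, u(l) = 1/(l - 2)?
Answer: -91/3 ≈ -30.333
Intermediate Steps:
u(l) = 1/(-2 + l)
w(k, s) = -1/(2*(-2 + k)) + k/6 + k*s (w(k, s) = k*s + (1/((-2 + k)*(-2)) + k/6) = k*s + (-½/(-2 + k) + k*(⅙)) = k*s + (-1/(2*(-2 + k)) + k/6) = -1/(2*(-2 + k)) + k/6 + k*s)
U(t) = (-3 - 5*t*(-2 + t))/(6*(-2 + t)) (U(t) = (-3 + t*(1 + 6*(-1))*(-2 + t))/(6*(-2 + t)) = (-3 + t*(1 - 6)*(-2 + t))/(6*(-2 + t)) = (-3 + t*(-5)*(-2 + t))/(6*(-2 + t)) = (-3 - 5*t*(-2 + t))/(6*(-2 + t)))
7*U(5) = 7*((-3 - 5*5*(-2 + 5))/(6*(-2 + 5))) = 7*((⅙)*(-3 - 5*5*3)/3) = 7*((⅙)*(⅓)*(-3 - 75)) = 7*((⅙)*(⅓)*(-78)) = 7*(-13/3) = -91/3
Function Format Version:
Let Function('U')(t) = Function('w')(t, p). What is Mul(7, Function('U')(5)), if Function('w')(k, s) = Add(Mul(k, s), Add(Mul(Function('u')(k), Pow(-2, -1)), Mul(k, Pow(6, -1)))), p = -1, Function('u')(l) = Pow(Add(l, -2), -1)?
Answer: Rational(-91, 3) ≈ -30.333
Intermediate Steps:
Function('u')(l) = Pow(Add(-2, l), -1)
Function('w')(k, s) = Add(Mul(Rational(-1, 2), Pow(Add(-2, k), -1)), Mul(Rational(1, 6), k), Mul(k, s)) (Function('w')(k, s) = Add(Mul(k, s), Add(Mul(Pow(Add(-2, k), -1), Pow(-2, -1)), Mul(k, Pow(6, -1)))) = Add(Mul(k, s), Add(Mul(Pow(Add(-2, k), -1), Rational(-1, 2)), Mul(k, Rational(1, 6)))) = Add(Mul(k, s), Add(Mul(Rational(-1, 2), Pow(Add(-2, k), -1)), Mul(Rational(1, 6), k))) = Add(Mul(Rational(-1, 2), Pow(Add(-2, k), -1)), Mul(Rational(1, 6), k), Mul(k, s)))
Function('U')(t) = Mul(Rational(1, 6), Pow(Add(-2, t), -1), Add(-3, Mul(-5, t, Add(-2, t)))) (Function('U')(t) = Mul(Rational(1, 6), Pow(Add(-2, t), -1), Add(-3, Mul(t, Add(1, Mul(6, -1)), Add(-2, t)))) = Mul(Rational(1, 6), Pow(Add(-2, t), -1), Add(-3, Mul(t, Add(1, -6), Add(-2, t)))) = Mul(Rational(1, 6), Pow(Add(-2, t), -1), Add(-3, Mul(t, -5, Add(-2, t)))) = Mul(Rational(1, 6), Pow(Add(-2, t), -1), Add(-3, Mul(-5, t, Add(-2, t)))))
Mul(7, Function('U')(5)) = Mul(7, Mul(Rational(1, 6), Pow(Add(-2, 5), -1), Add(-3, Mul(-5, 5, Add(-2, 5))))) = Mul(7, Mul(Rational(1, 6), Pow(3, -1), Add(-3, Mul(-5, 5, 3)))) = Mul(7, Mul(Rational(1, 6), Rational(1, 3), Add(-3, -75))) = Mul(7, Mul(Rational(1, 6), Rational(1, 3), -78)) = Mul(7, Rational(-13, 3)) = Rational(-91, 3)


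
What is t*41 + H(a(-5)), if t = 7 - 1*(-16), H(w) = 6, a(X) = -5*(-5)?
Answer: 949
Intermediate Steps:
a(X) = 25
t = 23 (t = 7 + 16 = 23)
t*41 + H(a(-5)) = 23*41 + 6 = 943 + 6 = 949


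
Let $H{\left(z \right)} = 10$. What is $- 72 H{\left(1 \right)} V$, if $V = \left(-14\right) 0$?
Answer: $0$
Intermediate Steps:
$V = 0$
$- 72 H{\left(1 \right)} V = \left(-72\right) 10 \cdot 0 = \left(-720\right) 0 = 0$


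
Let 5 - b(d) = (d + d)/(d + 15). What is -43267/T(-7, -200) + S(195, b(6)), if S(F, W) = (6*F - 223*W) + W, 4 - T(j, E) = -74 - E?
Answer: 462445/854 ≈ 541.50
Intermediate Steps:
b(d) = 5 - 2*d/(15 + d) (b(d) = 5 - (d + d)/(d + 15) = 5 - 2*d/(15 + d))
T(j, E) = 78 + E (T(j, E) = 4 - (-74 - E) = 4 + (74 + E) = 78 + E)
S(F, W) = -222*W + 6*F (S(F, W) = (-223*W + 6*F) + W = -222*W + 6*F)
-43267/T(-7, -200) + S(195, b(6)) = -43267/(78 - 200) + (-666*(25 + 6)/(15 + 6) + 6*195) = -43267/(-122) + (-666*31/21 + 1170) = -43267*(-1/122) + (-666*31/21 + 1170) = 43267/122 + (-222*31/7 + 1170) = 43267/122 + (-6882/7 + 1170) = 43267/122 + 1308/7 = 462445/854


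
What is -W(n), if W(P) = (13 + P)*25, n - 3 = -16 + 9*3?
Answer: -675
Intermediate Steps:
n = 14 (n = 3 + (-16 + 9*3) = 3 + (-16 + 27) = 3 + 11 = 14)
W(P) = 325 + 25*P
-W(n) = -(325 + 25*14) = -(325 + 350) = -1*675 = -675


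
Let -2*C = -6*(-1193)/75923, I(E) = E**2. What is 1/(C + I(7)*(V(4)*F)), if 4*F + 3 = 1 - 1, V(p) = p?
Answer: -75923/11164260 ≈ -0.0068005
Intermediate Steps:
F = -3/4 (F = -3/4 + (1 - 1)/4 = -3/4 + (1/4)*0 = -3/4 + 0 = -3/4 ≈ -0.75000)
C = -3579/75923 (C = -(-6*(-1193))/(2*75923) = -3579/75923 ≈ -0.047140)
1/(C + I(7)*(V(4)*F)) = 1/(-3579/75923 + 7**2*(4*(-3/4))) = 1/(-3579/75923 + 49*(-3)) = 1/(-3579/75923 - 147) = 1/(-11164260/75923) = -75923/11164260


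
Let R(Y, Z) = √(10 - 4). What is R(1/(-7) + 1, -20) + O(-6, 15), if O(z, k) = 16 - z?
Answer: 22 + √6 ≈ 24.449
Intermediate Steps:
R(Y, Z) = √6
R(1/(-7) + 1, -20) + O(-6, 15) = √6 + (16 - 1*(-6)) = √6 + (16 + 6) = √6 + 22 = 22 + √6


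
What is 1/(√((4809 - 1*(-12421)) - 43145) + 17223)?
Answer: 17223/296657644 - I*√25915/296657644 ≈ 5.8057e-5 - 5.4265e-7*I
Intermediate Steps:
1/(√((4809 - 1*(-12421)) - 43145) + 17223) = 1/(√((4809 + 12421) - 43145) + 17223) = 1/(√(17230 - 43145) + 17223) = 1/(√(-25915) + 17223) = 1/(I*√25915 + 17223) = 1/(17223 + I*√25915)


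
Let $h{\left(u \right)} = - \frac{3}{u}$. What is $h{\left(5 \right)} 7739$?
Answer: $- \frac{23217}{5} \approx -4643.4$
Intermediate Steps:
$h{\left(5 \right)} 7739 = - \frac{3}{5} \cdot 7739 = \left(-3\right) \frac{1}{5} \cdot 7739 = \left(- \frac{3}{5}\right) 7739 = - \frac{23217}{5}$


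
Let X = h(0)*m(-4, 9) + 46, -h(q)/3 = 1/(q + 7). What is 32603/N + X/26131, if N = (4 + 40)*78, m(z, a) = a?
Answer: 5964655391/627771144 ≈ 9.5013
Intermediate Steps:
h(q) = -3/(7 + q) (h(q) = -3/(q + 7) = -3/(7 + q))
X = 295/7 (X = -3/(7 + 0)*9 + 46 = -3/7*9 + 46 = -27/7 + 46 = 295/7 ≈ 42.143)
N = 3432 (N = 44*78 = 3432)
32603/N + X/26131 = 32603/3432 + (295/7)/26131 = 32603*(1/3432) + (295/7)*(1/26131) = 32603/3432 + 295/182917 = 5964655391/627771144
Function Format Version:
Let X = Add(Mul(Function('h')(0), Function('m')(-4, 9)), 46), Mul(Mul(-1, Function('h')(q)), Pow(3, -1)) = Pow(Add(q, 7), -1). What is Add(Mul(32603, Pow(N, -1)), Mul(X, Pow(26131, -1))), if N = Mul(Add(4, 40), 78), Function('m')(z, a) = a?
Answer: Rational(5964655391, 627771144) ≈ 9.5013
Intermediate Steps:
Function('h')(q) = Mul(-3, Pow(Add(7, q), -1)) (Function('h')(q) = Mul(-3, Pow(Add(q, 7), -1)) = Mul(-3, Pow(Add(7, q), -1)))
X = Rational(295, 7) (X = Add(Mul(Mul(-3, Pow(Add(7, 0), -1)), 9), 46) = Add(Mul(Mul(-3, Pow(7, -1)), 9), 46) = Add(Mul(Mul(-3, Rational(1, 7)), 9), 46) = Add(Mul(Rational(-3, 7), 9), 46) = Add(Rational(-27, 7), 46) = Rational(295, 7) ≈ 42.143)
N = 3432 (N = Mul(44, 78) = 3432)
Add(Mul(32603, Pow(N, -1)), Mul(X, Pow(26131, -1))) = Add(Mul(32603, Pow(3432, -1)), Mul(Rational(295, 7), Pow(26131, -1))) = Add(Mul(32603, Rational(1, 3432)), Mul(Rational(295, 7), Rational(1, 26131))) = Add(Rational(32603, 3432), Rational(295, 182917)) = Rational(5964655391, 627771144)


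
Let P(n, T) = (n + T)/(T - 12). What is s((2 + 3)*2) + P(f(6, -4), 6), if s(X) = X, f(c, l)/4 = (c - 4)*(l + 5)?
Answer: 23/3 ≈ 7.6667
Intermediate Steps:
f(c, l) = 4*(-4 + c)*(5 + l) (f(c, l) = 4*((c - 4)*(l + 5)) = 4*((-4 + c)*(5 + l)) = 4*(-4 + c)*(5 + l))
P(n, T) = (T + n)/(-12 + T)
s((2 + 3)*2) + P(f(6, -4), 6) = (2 + 3)*2 + (6 + (-80 - 16*(-4) + 20*6 + 4*6*(-4)))/(-12 + 6) = 5*2 + (6 + (-80 + 64 + 120 - 96))/(-6) = 10 - (6 + 8)/6 = 10 - ⅙*14 = 10 - 7/3 = 23/3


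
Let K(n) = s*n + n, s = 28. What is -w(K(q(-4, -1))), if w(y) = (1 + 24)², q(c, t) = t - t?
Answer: -625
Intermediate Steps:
q(c, t) = 0
K(n) = 29*n (K(n) = 28*n + n = 29*n)
w(y) = 625 (w(y) = 25² = 625)
-w(K(q(-4, -1))) = -1*625 = -625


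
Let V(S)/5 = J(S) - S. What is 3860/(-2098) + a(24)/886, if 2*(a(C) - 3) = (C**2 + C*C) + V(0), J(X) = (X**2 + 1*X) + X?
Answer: -1102609/929414 ≈ -1.1863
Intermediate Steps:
J(X) = X**2 + 2*X (J(X) = (X**2 + X) + X = (X + X**2) + X = X**2 + 2*X)
V(S) = -5*S + 5*S*(2 + S) (V(S) = 5*(S*(2 + S) - S) = 5*(-S + S*(2 + S)) = -5*S + 5*S*(2 + S))
a(C) = 3 + C**2 (a(C) = 3 + ((C**2 + C*C) + 5*0*(1 + 0))/2 = 3 + ((C**2 + C**2) + 5*0*1)/2 = 3 + (2*C**2 + 0)/2 = 3 + (2*C**2)/2 = 3 + C**2)
3860/(-2098) + a(24)/886 = 3860/(-2098) + (3 + 24**2)/886 = 3860*(-1/2098) + (3 + 576)*(1/886) = -1930/1049 + 579*(1/886) = -1930/1049 + 579/886 = -1102609/929414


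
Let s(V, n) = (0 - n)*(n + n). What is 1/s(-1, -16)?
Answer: -1/512 ≈ -0.0019531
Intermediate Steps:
s(V, n) = -2*n² (s(V, n) = (-n)*(2*n) = -2*n²)
1/s(-1, -16) = 1/(-2*(-16)²) = 1/(-2*256) = 1/(-512) = -1/512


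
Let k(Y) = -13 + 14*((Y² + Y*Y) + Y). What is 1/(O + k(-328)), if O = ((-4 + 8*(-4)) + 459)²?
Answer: 1/3186676 ≈ 3.1381e-7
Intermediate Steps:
k(Y) = -13 + 14*Y + 28*Y² (k(Y) = -13 + 14*((Y² + Y²) + Y) = -13 + 14*(2*Y² + Y) = -13 + 14*(Y + 2*Y²) = -13 + (14*Y + 28*Y²) = -13 + 14*Y + 28*Y²)
O = 178929 (O = ((-4 - 32) + 459)² = (-36 + 459)² = 423² = 178929)
1/(O + k(-328)) = 1/(178929 + (-13 + 14*(-328) + 28*(-328)²)) = 1/(178929 + (-13 - 4592 + 28*107584)) = 1/(178929 + (-13 - 4592 + 3012352)) = 1/(178929 + 3007747) = 1/3186676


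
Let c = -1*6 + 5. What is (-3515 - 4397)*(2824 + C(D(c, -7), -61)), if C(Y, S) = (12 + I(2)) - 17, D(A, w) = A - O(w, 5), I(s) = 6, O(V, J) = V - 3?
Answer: -22351400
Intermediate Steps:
O(V, J) = -3 + V
c = -1 (c = -6 + 5 = -1)
D(A, w) = 3 + A - w (D(A, w) = A - (-3 + w) = A + (3 - w) = 3 + A - w)
C(Y, S) = 1 (C(Y, S) = (12 + 6) - 17 = 18 - 17 = 1)
(-3515 - 4397)*(2824 + C(D(c, -7), -61)) = (-3515 - 4397)*(2824 + 1) = -7912*2825 = -22351400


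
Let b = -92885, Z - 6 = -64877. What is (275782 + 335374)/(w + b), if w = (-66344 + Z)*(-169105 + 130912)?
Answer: 305578/2505700805 ≈ 0.00012195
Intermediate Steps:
Z = -64871 (Z = 6 - 64877 = -64871)
w = 5011494495 (w = (-66344 - 64871)*(-169105 + 130912) = -131215*(-38193) = 5011494495)
(275782 + 335374)/(w + b) = (275782 + 335374)/(5011494495 - 92885) = 611156/5011401610 = 611156*(1/5011401610) = 305578/2505700805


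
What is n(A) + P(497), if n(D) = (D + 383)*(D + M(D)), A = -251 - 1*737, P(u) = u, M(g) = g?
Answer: 1195977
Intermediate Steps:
A = -988 (A = -251 - 737 = -988)
n(D) = 2*D*(383 + D) (n(D) = (D + 383)*(D + D) = (383 + D)*(2*D) = 2*D*(383 + D))
n(A) + P(497) = 2*(-988)*(383 - 988) + 497 = 2*(-988)*(-605) + 497 = 1195480 + 497 = 1195977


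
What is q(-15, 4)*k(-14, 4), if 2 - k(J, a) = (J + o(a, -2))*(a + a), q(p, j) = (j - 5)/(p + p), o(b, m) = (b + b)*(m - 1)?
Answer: 51/5 ≈ 10.200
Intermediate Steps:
o(b, m) = 2*b*(-1 + m) (o(b, m) = (2*b)*(-1 + m) = 2*b*(-1 + m))
q(p, j) = (-5 + j)/(2*p) (q(p, j) = (-5 + j)/((2*p)) = (-5 + j)*(1/(2*p)) = (-5 + j)/(2*p))
k(J, a) = 2 - 2*a*(J - 6*a) (k(J, a) = 2 - (J + 2*a*(-1 - 2))*(a + a) = 2 - (J + 2*a*(-3))*2*a = 2 - (J - 6*a)*2*a = 2 - 2*a*(J - 6*a))
q(-15, 4)*k(-14, 4) = ((½)*(-5 + 4)/(-15))*(2 + 12*4² - 2*(-14)*4) = ((½)*(-1/15)*(-1))*(2 + 12*16 + 112) = (2 + 192 + 112)/30 = (1/30)*306 = 51/5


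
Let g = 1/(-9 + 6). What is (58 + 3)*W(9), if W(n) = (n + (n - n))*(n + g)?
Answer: 4758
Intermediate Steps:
g = -⅓ (g = 1/(-3) = -⅓ ≈ -0.33333)
W(n) = n*(-⅓ + n) (W(n) = (n + (n - n))*(n - ⅓) = (n + 0)*(-⅓ + n) = n*(-⅓ + n))
(58 + 3)*W(9) = (58 + 3)*(9*(-⅓ + 9)) = 61*(9*(26/3)) = 61*78 = 4758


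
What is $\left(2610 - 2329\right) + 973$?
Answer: $1254$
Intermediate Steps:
$\left(2610 - 2329\right) + 973 = 281 + 973 = 1254$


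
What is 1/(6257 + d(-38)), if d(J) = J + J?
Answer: 1/6181 ≈ 0.00016179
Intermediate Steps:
d(J) = 2*J
1/(6257 + d(-38)) = 1/(6257 + 2*(-38)) = 1/(6257 - 76) = 1/6181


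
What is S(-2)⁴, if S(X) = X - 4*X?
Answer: 1296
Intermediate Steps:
S(X) = -3*X
S(-2)⁴ = (-3*(-2))⁴ = 6⁴ = 1296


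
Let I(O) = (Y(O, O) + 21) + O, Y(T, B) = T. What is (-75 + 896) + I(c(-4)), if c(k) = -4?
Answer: 834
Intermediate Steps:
I(O) = 21 + 2*O (I(O) = (O + 21) + O = (21 + O) + O = 21 + 2*O)
(-75 + 896) + I(c(-4)) = (-75 + 896) + (21 + 2*(-4)) = 821 + (21 - 8) = 821 + 13 = 834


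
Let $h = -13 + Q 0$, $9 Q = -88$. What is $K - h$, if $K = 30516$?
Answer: $30529$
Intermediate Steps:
$Q = - \frac{88}{9}$ ($Q = \frac{1}{9} \left(-88\right) = - \frac{88}{9} \approx -9.7778$)
$h = -13$ ($h = -13 - 0 = -13 + 0 = -13$)
$K - h = 30516 - -13 = 30516 + 13 = 30529$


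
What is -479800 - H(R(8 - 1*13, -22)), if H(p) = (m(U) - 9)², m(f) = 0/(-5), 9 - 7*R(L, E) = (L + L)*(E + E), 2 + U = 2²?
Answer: -479881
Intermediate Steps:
U = 2 (U = -2 + 2² = -2 + 4 = 2)
R(L, E) = 9/7 - 4*E*L/7 (R(L, E) = 9/7 - (L + L)*(E + E)/7 = 9/7 - 2*L*2*E/7 = 9/7 - 4*E*L/7)
m(f) = 0 (m(f) = 0*(-⅕) = 0)
H(p) = 81 (H(p) = (0 - 9)² = (-9)² = 81)
-479800 - H(R(8 - 1*13, -22)) = -479800 - 1*81 = -479800 - 81 = -479881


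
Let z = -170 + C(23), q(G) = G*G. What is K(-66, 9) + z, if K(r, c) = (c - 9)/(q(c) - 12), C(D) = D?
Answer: -147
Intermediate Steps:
q(G) = G²
K(r, c) = (-9 + c)/(-12 + c²) (K(r, c) = (c - 9)/(c² - 12) = (-9 + c)/(-12 + c²))
z = -147 (z = -170 + 23 = -147)
K(-66, 9) + z = (-9 + 9)/(-12 + 9²) - 147 = 0/(-12 + 81) - 147 = 0/69 - 147 = (1/69)*0 - 147 = 0 - 147 = -147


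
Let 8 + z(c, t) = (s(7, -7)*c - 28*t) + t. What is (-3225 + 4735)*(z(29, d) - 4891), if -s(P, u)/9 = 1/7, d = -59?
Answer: -35338530/7 ≈ -5.0484e+6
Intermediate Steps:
s(P, u) = -9/7
z(c, t) = -8 - 27*t - 9*c/7 (z(c, t) = -8 + ((-9*c/7 - 28*t) + t) = -8 + ((-28*t - 9*c/7) + t) = -8 + (-27*t - 9*c/7) = -8 - 27*t - 9*c/7)
(-3225 + 4735)*(z(29, d) - 4891) = (-3225 + 4735)*((-8 - 27*(-59) - 9/7*29) - 4891) = 1510*((-8 + 1593 - 261/7) - 4891) = 1510*(10834/7 - 4891) = 1510*(-23403/7) = -35338530/7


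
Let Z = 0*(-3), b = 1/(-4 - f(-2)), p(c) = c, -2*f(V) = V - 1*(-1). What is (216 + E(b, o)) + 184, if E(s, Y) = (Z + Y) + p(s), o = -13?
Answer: 3481/9 ≈ 386.78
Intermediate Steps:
f(V) = -½ - V/2 (f(V) = -(V - 1*(-1))/2 = -(V + 1)/2 = -(1 + V)/2 = -½ - V/2)
b = -2/9 (b = 1/(-4 - (-½ - ½*(-2))) = 1/(-4 - (-½ + 1)) = 1/(-4 - 1*½) = 1/(-4 - ½) = 1/(-9/2) = -2/9 ≈ -0.22222)
Z = 0
E(s, Y) = Y + s (E(s, Y) = (0 + Y) + s = Y + s)
(216 + E(b, o)) + 184 = (216 + (-13 - 2/9)) + 184 = (216 - 119/9) + 184 = 1825/9 + 184 = 3481/9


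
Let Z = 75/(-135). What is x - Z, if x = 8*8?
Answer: 581/9 ≈ 64.556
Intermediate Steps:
x = 64
Z = -5/9 (Z = 75*(-1/135) = -5/9 ≈ -0.55556)
x - Z = 64 - 1*(-5/9) = 64 + 5/9 = 581/9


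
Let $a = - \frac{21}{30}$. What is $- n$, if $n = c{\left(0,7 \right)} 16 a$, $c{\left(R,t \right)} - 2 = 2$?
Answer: $\frac{224}{5} \approx 44.8$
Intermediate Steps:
$c{\left(R,t \right)} = 4$ ($c{\left(R,t \right)} = 2 + 2 = 4$)
$a = - \frac{7}{10}$ ($a = \left(-21\right) \frac{1}{30} = - \frac{7}{10} \approx -0.7$)
$n = - \frac{224}{5}$ ($n = 4 \cdot 16 \left(- \frac{7}{10}\right) = 64 \left(- \frac{7}{10}\right) = - \frac{224}{5} \approx -44.8$)
$- n = \left(-1\right) \left(- \frac{224}{5}\right) = \frac{224}{5}$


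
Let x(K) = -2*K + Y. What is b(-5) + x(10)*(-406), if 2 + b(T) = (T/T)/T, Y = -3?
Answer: 46679/5 ≈ 9335.8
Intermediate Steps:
b(T) = -2 + 1/T (b(T) = -2 + (T/T)/T = -2 + 1/T)
x(K) = -3 - 2*K (x(K) = -2*K - 3 = -3 - 2*K)
b(-5) + x(10)*(-406) = (-2 + 1/(-5)) + (-3 - 2*10)*(-406) = (-2 - ⅕) + (-3 - 20)*(-406) = -11/5 - 23*(-406) = -11/5 + 9338 = 46679/5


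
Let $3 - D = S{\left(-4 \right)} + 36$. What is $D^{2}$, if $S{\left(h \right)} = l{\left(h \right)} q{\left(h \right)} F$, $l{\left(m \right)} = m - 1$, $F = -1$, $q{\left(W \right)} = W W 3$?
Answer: $74529$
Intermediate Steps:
$q{\left(W \right)} = 3 W^{2}$ ($q{\left(W \right)} = W^{2} \cdot 3 = 3 W^{2}$)
$l{\left(m \right)} = -1 + m$ ($l{\left(m \right)} = m - 1 = -1 + m$)
$S{\left(h \right)} = - 3 h^{2} \left(-1 + h\right)$ ($S{\left(h \right)} = \left(-1 + h\right) 3 h^{2} \left(-1\right) = 3 h^{2} \left(-1 + h\right) \left(-1\right) = - 3 h^{2} \left(-1 + h\right)$)
$D = -273$ ($D = 3 - \left(3 \left(-4\right)^{2} \left(1 - -4\right) + 36\right) = 3 - \left(3 \cdot 16 \left(1 + 4\right) + 36\right) = 3 - \left(3 \cdot 16 \cdot 5 + 36\right) = 3 - \left(240 + 36\right) = 3 - 276 = -273$)
$D^{2} = \left(-273\right)^{2} = 74529$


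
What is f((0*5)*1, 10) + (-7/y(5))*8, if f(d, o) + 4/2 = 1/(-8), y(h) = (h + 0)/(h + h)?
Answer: -913/8 ≈ -114.13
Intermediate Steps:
y(h) = ½ (y(h) = h/((2*h)) = h*(1/(2*h)) = ½)
f(d, o) = -17/8 (f(d, o) = -2 + 1/(-8) = -2 - ⅛ = -17/8)
f((0*5)*1, 10) + (-7/y(5))*8 = -17/8 + (-7/(½))*8 = -17/8 + (2*(-7))*8 = -17/8 - 14*8 = -17/8 - 112 = -913/8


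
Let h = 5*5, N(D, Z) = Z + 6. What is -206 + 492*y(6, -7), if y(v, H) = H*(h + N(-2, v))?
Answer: -127634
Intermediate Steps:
N(D, Z) = 6 + Z
h = 25
y(v, H) = H*(31 + v) (y(v, H) = H*(25 + (6 + v)) = H*(31 + v))
-206 + 492*y(6, -7) = -206 + 492*(-7*(31 + 6)) = -206 + 492*(-7*37) = -206 + 492*(-259) = -206 - 127428 = -127634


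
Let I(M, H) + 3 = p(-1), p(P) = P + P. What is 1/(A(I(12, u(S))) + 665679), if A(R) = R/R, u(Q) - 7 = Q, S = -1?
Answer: 1/665680 ≈ 1.5022e-6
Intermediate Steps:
u(Q) = 7 + Q
p(P) = 2*P
I(M, H) = -5 (I(M, H) = -3 + 2*(-1) = -3 - 2 = -5)
A(R) = 1
1/(A(I(12, u(S))) + 665679) = 1/(1 + 665679) = 1/665680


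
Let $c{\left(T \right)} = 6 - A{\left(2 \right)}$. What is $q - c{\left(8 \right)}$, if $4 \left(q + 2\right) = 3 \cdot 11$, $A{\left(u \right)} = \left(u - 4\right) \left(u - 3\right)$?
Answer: $\frac{9}{4} \approx 2.25$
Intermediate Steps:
$A{\left(u \right)} = \left(-4 + u\right) \left(-3 + u\right)$
$c{\left(T \right)} = 4$ ($c{\left(T \right)} = 6 - \left(12 + 2^{2} - 14\right) = 6 - \left(12 + 4 - 14\right) = 6 - 2 = 4$)
$q = \frac{25}{4}$ ($q = -2 + \frac{3 \cdot 11}{4} = -2 + \frac{1}{4} \cdot 33 = -2 + \frac{33}{4} = \frac{25}{4} \approx 6.25$)
$q - c{\left(8 \right)} = \frac{25}{4} - 4 = \frac{9}{4}$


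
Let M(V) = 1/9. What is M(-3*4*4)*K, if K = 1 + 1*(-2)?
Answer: -1/9 ≈ -0.11111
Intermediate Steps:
M(V) = 1/9
K = -1 (K = 1 - 2 = -1)
M(-3*4*4)*K = (1/9)*(-1) = -1/9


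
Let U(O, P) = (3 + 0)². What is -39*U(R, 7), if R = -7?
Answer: -351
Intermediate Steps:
U(O, P) = 9 (U(O, P) = 3² = 9)
-39*U(R, 7) = -39*9 = -351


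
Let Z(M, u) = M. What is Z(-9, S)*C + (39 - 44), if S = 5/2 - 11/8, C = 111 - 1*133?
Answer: 193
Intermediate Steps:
C = -22 (C = 111 - 133 = -22)
S = 9/8 (S = 5*(½) - 11*⅛ = 5/2 - 11/8 = 9/8 ≈ 1.1250)
Z(-9, S)*C + (39 - 44) = -9*(-22) + (39 - 44) = 198 - 5 = 193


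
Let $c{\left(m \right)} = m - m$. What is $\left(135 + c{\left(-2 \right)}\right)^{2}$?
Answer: $18225$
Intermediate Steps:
$c{\left(m \right)} = 0$
$\left(135 + c{\left(-2 \right)}\right)^{2} = \left(135 + 0\right)^{2} = 135^{2} = 18225$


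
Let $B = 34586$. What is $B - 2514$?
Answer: $32072$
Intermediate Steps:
$B - 2514 = 34586 - 2514 = 32072$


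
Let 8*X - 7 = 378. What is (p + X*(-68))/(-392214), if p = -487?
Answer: 7519/784428 ≈ 0.0095853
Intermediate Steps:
X = 385/8 (X = 7/8 + (1/8)*378 = 7/8 + 189/4 = 385/8 ≈ 48.125)
(p + X*(-68))/(-392214) = (-487 + (385/8)*(-68))/(-392214) = (-487 - 6545/2)*(-1/392214) = -7519/2*(-1/392214) = 7519/784428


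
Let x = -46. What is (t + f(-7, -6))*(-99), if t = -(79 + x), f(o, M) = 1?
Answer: 3168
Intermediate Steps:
t = -33 (t = -(79 - 46) = -1*33 = -33)
(t + f(-7, -6))*(-99) = (-33 + 1)*(-99) = -32*(-99) = 3168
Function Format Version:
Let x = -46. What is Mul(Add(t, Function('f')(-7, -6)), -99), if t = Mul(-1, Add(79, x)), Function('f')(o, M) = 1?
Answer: 3168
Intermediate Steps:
t = -33 (t = Mul(-1, Add(79, -46)) = Mul(-1, 33) = -33)
Mul(Add(t, Function('f')(-7, -6)), -99) = Mul(Add(-33, 1), -99) = Mul(-32, -99) = 3168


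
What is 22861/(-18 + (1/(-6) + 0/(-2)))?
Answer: -137166/109 ≈ -1258.4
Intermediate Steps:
22861/(-18 + (1/(-6) + 0/(-2))) = 22861/(-18 + (1*(-1/6) + 0*(-1/2))) = 22861/(-18 + (-1/6 + 0)) = 22861/(-18 - 1/6) = 22861/(-109/6) = 22861*(-6/109) = -137166/109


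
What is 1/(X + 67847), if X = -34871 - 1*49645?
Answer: -1/16669 ≈ -5.9992e-5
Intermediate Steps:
X = -84516 (X = -34871 - 49645 = -84516)
1/(X + 67847) = 1/(-84516 + 67847) = 1/(-16669) = -1/16669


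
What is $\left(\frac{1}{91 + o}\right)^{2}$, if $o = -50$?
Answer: $\frac{1}{1681} \approx 0.00059488$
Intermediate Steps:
$\left(\frac{1}{91 + o}\right)^{2} = \left(\frac{1}{91 - 50}\right)^{2} = \left(\frac{1}{41}\right)^{2} = \frac{1}{1681}$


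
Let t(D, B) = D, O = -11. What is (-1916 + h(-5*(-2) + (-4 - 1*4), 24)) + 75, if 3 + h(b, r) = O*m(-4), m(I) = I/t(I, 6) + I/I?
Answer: -1866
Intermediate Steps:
m(I) = 2 (m(I) = I/I + I/I = 1 + 1 = 2)
h(b, r) = -25 (h(b, r) = -3 - 11*2 = -3 - 22 = -25)
(-1916 + h(-5*(-2) + (-4 - 1*4), 24)) + 75 = (-1916 - 25) + 75 = -1941 + 75 = -1866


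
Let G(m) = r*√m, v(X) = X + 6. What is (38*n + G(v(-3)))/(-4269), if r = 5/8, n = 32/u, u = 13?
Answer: -1216/55497 - 5*√3/34152 ≈ -0.022165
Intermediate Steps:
v(X) = 6 + X
n = 32/13 ≈ 2.4615
r = 5/8 (r = 5*(⅛) = 5/8 ≈ 0.62500)
G(m) = 5*√m/8
(38*n + G(v(-3)))/(-4269) = (38*(32/13) + 5*√(6 - 3)/8)/(-4269) = (1216/13 + 5*√3/8)*(-1/4269) = -1216/55497 - 5*√3/34152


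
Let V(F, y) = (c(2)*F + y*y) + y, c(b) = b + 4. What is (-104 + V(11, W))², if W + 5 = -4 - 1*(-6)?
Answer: 1024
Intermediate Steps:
W = -3 (W = -5 + (-4 - 1*(-6)) = -5 + (-4 + 6) = -5 + 2 = -3)
c(b) = 4 + b
V(F, y) = y + y² + 6*F (V(F, y) = ((4 + 2)*F + y*y) + y = (6*F + y²) + y = (y² + 6*F) + y = y + y² + 6*F)
(-104 + V(11, W))² = (-104 + (-3 + (-3)² + 6*11))² = (-104 + (-3 + 9 + 66))² = (-104 + 72)² = (-32)² = 1024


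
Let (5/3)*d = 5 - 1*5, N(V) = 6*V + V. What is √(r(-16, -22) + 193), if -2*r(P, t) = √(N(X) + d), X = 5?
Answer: √(772 - 2*√35)/2 ≈ 13.786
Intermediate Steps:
N(V) = 7*V
d = 0 (d = 3*(5 - 1*5)/5 = 3*(5 - 5)/5 = (⅗)*0 = 0)
r(P, t) = -√35/2 (r(P, t) = -√(7*5 + 0)/2 = -√(35 + 0)/2 = -√35/2)
√(r(-16, -22) + 193) = √(-√35/2 + 193) = √(193 - √35/2)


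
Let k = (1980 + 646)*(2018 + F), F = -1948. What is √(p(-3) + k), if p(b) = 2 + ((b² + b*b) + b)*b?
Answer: √183777 ≈ 428.69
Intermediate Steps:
p(b) = 2 + b*(b + 2*b²) (p(b) = 2 + ((b² + b²) + b)*b = 2 + (2*b² + b)*b = 2 + (b + 2*b²)*b = 2 + b*(b + 2*b²))
k = 183820 (k = (1980 + 646)*(2018 - 1948) = 2626*70 = 183820)
√(p(-3) + k) = √((2 + (-3)² + 2*(-3)³) + 183820) = √((2 + 9 + 2*(-27)) + 183820) = √((2 + 9 - 54) + 183820) = √(-43 + 183820) = √183777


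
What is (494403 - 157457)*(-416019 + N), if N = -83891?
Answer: -168442674860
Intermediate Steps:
(494403 - 157457)*(-416019 + N) = (494403 - 157457)*(-416019 - 83891) = 336946*(-499910) = -168442674860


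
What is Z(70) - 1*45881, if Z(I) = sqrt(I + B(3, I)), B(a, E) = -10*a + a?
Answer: -45881 + sqrt(43) ≈ -45874.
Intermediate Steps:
B(a, E) = -9*a
Z(I) = sqrt(-27 + I) (Z(I) = sqrt(I - 9*3) = sqrt(I - 27) = sqrt(-27 + I))
Z(70) - 1*45881 = sqrt(-27 + 70) - 1*45881 = sqrt(43) - 45881 = -45881 + sqrt(43)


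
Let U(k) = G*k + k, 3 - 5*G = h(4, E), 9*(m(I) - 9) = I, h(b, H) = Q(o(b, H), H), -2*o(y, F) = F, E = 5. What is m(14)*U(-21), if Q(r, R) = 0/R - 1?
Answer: -399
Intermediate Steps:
o(y, F) = -F/2
Q(r, R) = -1 (Q(r, R) = 0 - 1 = -1)
h(b, H) = -1
m(I) = 9 + I/9
G = ⅘ (G = ⅗ - ⅕*(-1) = ⅗ + ⅕ = ⅘ ≈ 0.80000)
U(k) = 9*k/5 (U(k) = 4*k/5 + k = 9*k/5)
m(14)*U(-21) = (9 + (⅑)*14)*((9/5)*(-21)) = (9 + 14/9)*(-189/5) = (95/9)*(-189/5) = -399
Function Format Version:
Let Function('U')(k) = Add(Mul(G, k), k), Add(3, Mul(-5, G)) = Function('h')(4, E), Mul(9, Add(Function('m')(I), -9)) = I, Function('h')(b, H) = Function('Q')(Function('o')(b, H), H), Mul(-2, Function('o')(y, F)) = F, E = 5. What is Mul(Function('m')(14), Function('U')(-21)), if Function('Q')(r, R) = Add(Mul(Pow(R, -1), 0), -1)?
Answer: -399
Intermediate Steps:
Function('o')(y, F) = Mul(Rational(-1, 2), F)
Function('Q')(r, R) = -1 (Function('Q')(r, R) = Add(0, -1) = -1)
Function('h')(b, H) = -1
Function('m')(I) = Add(9, Mul(Rational(1, 9), I))
G = Rational(4, 5) (G = Add(Rational(3, 5), Mul(Rational(-1, 5), -1)) = Add(Rational(3, 5), Rational(1, 5)) = Rational(4, 5) ≈ 0.80000)
Function('U')(k) = Mul(Rational(9, 5), k) (Function('U')(k) = Add(Mul(Rational(4, 5), k), k) = Mul(Rational(9, 5), k))
Mul(Function('m')(14), Function('U')(-21)) = Mul(Add(9, Mul(Rational(1, 9), 14)), Mul(Rational(9, 5), -21)) = Mul(Add(9, Rational(14, 9)), Rational(-189, 5)) = Mul(Rational(95, 9), Rational(-189, 5)) = -399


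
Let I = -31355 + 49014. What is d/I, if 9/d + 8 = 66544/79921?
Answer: -719289/10115499016 ≈ -7.1108e-5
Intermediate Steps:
I = 17659
d = -719289/572824 (d = 9/(-8 + 66544/79921) = 9/(-572824/79921) = 9*(-79921/572824) = -719289/572824 ≈ -1.2557)
d/I = -719289/572824/17659 = -719289/572824*1/17659 = -719289/10115499016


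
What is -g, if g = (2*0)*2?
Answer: 0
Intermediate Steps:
g = 0 (g = 0*2 = 0)
-g = -1*0 = 0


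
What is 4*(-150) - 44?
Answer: -644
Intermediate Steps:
4*(-150) - 44 = -600 - 44 = -644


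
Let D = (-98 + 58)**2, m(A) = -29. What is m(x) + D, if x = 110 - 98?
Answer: 1571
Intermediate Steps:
x = 12
D = 1600 (D = (-40)**2 = 1600)
m(x) + D = -29 + 1600 = 1571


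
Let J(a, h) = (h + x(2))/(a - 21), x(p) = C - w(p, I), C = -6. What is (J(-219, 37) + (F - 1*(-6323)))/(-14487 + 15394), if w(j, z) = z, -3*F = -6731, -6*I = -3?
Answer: 4111939/435360 ≈ 9.4449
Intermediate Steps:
I = ½ (I = -⅙*(-3) = ½ ≈ 0.50000)
F = 6731/3 (F = -⅓*(-6731) = 6731/3 ≈ 2243.7)
x(p) = -13/2 (x(p) = -6 - 1*½ = -6 - ½ = -13/2)
J(a, h) = (-13/2 + h)/(-21 + a) (J(a, h) = (h - 13/2)/(a - 21) = (-13/2 + h)/(-21 + a))
(J(-219, 37) + (F - 1*(-6323)))/(-14487 + 15394) = ((-13/2 + 37)/(-21 - 219) + (6731/3 - 1*(-6323)))/(-14487 + 15394) = ((61/2)/(-240) + (6731/3 + 6323))/907 = (-1/240*61/2 + 25700/3)*(1/907) = (-61/480 + 25700/3)*(1/907) = (4111939/480)*(1/907) = 4111939/435360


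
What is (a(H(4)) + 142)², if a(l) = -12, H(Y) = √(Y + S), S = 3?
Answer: 16900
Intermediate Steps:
H(Y) = √(3 + Y) (H(Y) = √(Y + 3) = √(3 + Y))
(a(H(4)) + 142)² = (-12 + 142)² = 130² = 16900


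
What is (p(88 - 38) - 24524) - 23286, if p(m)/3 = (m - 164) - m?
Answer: -48302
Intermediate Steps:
p(m) = -492 (p(m) = 3*((m - 164) - m) = 3*((-164 + m) - m) = 3*(-164) = -492)
(p(88 - 38) - 24524) - 23286 = (-492 - 24524) - 23286 = -25016 - 23286 = -48302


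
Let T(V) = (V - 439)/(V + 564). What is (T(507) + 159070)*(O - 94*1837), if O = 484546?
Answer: 347262037928/7 ≈ 4.9609e+10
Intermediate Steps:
T(V) = (-439 + V)/(564 + V)
(T(507) + 159070)*(O - 94*1837) = ((-439 + 507)/(564 + 507) + 159070)*(484546 - 94*1837) = (68/1071 + 159070)*(484546 - 172678) = ((1/1071)*68 + 159070)*311868 = (4/63 + 159070)*311868 = (10021414/63)*311868 = 347262037928/7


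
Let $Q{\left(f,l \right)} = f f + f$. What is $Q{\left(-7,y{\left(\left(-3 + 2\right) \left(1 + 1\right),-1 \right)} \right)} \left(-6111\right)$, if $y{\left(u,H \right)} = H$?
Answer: $-256662$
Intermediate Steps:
$Q{\left(f,l \right)} = f + f^{2}$ ($Q{\left(f,l \right)} = f^{2} + f = f + f^{2}$)
$Q{\left(-7,y{\left(\left(-3 + 2\right) \left(1 + 1\right),-1 \right)} \right)} \left(-6111\right) = - 7 \left(1 - 7\right) \left(-6111\right) = \left(-7\right) \left(-6\right) \left(-6111\right) = 42 \left(-6111\right) = -256662$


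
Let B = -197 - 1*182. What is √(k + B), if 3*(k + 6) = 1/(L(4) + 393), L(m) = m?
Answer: I*√546113994/1191 ≈ 19.621*I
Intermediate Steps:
B = -379 (B = -197 - 182 = -379)
k = -7145/1191 (k = -6 + 1/(3*(4 + 393)) = -6 + (⅓)/397 = -6 + (⅓)*(1/397) = -6 + 1/1191 = -7145/1191 ≈ -5.9992)
√(k + B) = √(-7145/1191 - 379) = √(-458534/1191) = I*√546113994/1191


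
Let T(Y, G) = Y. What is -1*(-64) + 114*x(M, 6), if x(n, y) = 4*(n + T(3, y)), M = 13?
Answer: 7360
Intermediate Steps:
x(n, y) = 12 + 4*n (x(n, y) = 4*(n + 3) = 4*(3 + n) = 12 + 4*n)
-1*(-64) + 114*x(M, 6) = -1*(-64) + 114*(12 + 4*13) = 64 + 114*(12 + 52) = 64 + 114*64 = 64 + 7296 = 7360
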